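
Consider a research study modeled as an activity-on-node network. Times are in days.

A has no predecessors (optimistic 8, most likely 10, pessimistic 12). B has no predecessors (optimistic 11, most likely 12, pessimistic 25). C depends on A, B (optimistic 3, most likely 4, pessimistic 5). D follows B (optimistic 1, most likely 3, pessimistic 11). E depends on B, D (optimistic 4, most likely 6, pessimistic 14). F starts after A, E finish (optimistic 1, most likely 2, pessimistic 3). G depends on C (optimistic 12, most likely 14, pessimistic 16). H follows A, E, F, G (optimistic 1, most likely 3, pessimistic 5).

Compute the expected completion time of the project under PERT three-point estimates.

te_A = (8 + 4·10 + 12)/6 = 60/6 = 10
te_B = (11 + 4·12 + 25)/6 = 84/6 = 14
te_C = (3 + 4·4 + 5)/6 = 24/6 = 4
te_D = (1 + 4·3 + 11)/6 = 24/6 = 4
te_E = (4 + 4·6 + 14)/6 = 42/6 = 7
te_F = (1 + 4·2 + 3)/6 = 12/6 = 2
te_G = (12 + 4·14 + 16)/6 = 84/6 = 14
te_H = (1 + 4·3 + 5)/6 = 18/6 = 3

Forward pass:
ES_A = 0; EF_A = 10
ES_B = 0; EF_B = 14
ES_C = max(EF_A=10, EF_B=14) = 14; EF_C = 14+4 = 18
ES_D = 14; EF_D = 14+4 = 18
ES_E = max(EF_B=14, EF_D=18) = 18; EF_E = 18+7 = 25
ES_F = max(EF_A=10, EF_E=25) = 25; EF_F = 25+2 = 27
ES_G = 18; EF_G = 18+14 = 32
ES_H = max(EF_A=10, EF_E=25, EF_F=27, EF_G=32) = 32; EF_H = 32+3 = 35
Expected project duration μ = 35 days. Critical path: B → C → G → H.

35 days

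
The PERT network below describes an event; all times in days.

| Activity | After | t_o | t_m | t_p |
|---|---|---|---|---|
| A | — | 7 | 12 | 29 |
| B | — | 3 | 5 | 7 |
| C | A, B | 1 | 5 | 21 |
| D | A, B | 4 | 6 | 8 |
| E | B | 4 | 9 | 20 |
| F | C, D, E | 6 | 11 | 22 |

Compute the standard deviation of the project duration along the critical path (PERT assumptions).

5.63 days

te_A = (7 + 4·12 + 29)/6 = 84/6 = 14; σ²_A = ((29−7)/6)² = 13.444
te_B = (3 + 4·5 + 7)/6 = 30/6 = 5; σ²_B = ((7−3)/6)² = 0.444
te_C = (1 + 4·5 + 21)/6 = 42/6 = 7; σ²_C = ((21−1)/6)² = 11.111
te_D = (4 + 4·6 + 8)/6 = 36/6 = 6; σ²_D = ((8−4)/6)² = 0.444
te_E = (4 + 4·9 + 20)/6 = 60/6 = 10; σ²_E = ((20−4)/6)² = 7.111
te_F = (6 + 4·11 + 22)/6 = 72/6 = 12; σ²_F = ((22−6)/6)² = 7.111

Forward pass:
ES_A = 0; EF_A = 14
ES_B = 0; EF_B = 5
ES_C = max(EF_A=14, EF_B=5) = 14; EF_C = 14+7 = 21
ES_D = max(EF_A=14, EF_B=5) = 14; EF_D = 14+6 = 20
ES_E = 5; EF_E = 5+10 = 15
ES_F = max(EF_C=21, EF_D=20, EF_E=15) = 21; EF_F = 21+12 = 33
Expected project duration μ = 33 days. Critical path: A → C → F.

Variance along critical path = 13.444 + 11.111 + 7.111 = 31.667
σ = √31.667 = 5.627 days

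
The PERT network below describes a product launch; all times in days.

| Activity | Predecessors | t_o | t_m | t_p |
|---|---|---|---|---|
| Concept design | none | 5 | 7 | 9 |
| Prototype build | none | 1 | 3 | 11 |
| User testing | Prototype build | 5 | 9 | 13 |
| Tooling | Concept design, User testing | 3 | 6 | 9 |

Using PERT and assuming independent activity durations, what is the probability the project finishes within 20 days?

0.664

te_Concept design = (5 + 4·7 + 9)/6 = 42/6 = 7; σ²_Concept design = ((9−5)/6)² = 0.444
te_Prototype build = (1 + 4·3 + 11)/6 = 24/6 = 4; σ²_Prototype build = ((11−1)/6)² = 2.778
te_User testing = (5 + 4·9 + 13)/6 = 54/6 = 9; σ²_User testing = ((13−5)/6)² = 1.778
te_Tooling = (3 + 4·6 + 9)/6 = 36/6 = 6; σ²_Tooling = ((9−3)/6)² = 1.000

Forward pass:
ES_Concept design = 0; EF_Concept design = 7
ES_Prototype build = 0; EF_Prototype build = 4
ES_User testing = 4; EF_User testing = 4+9 = 13
ES_Tooling = max(EF_Concept design=7, EF_User testing=13) = 13; EF_Tooling = 13+6 = 19
Expected project duration μ = 19 days. Critical path: Prototype build → User testing → Tooling.

Variance along critical path = 2.778 + 1.778 + 1.000 = 5.556; σ = √5.556 = 2.357 days.
Z = (20 − 19) / 2.357 = 0.424
P(T ≤ 20) = Φ(0.424) ≈ 0.664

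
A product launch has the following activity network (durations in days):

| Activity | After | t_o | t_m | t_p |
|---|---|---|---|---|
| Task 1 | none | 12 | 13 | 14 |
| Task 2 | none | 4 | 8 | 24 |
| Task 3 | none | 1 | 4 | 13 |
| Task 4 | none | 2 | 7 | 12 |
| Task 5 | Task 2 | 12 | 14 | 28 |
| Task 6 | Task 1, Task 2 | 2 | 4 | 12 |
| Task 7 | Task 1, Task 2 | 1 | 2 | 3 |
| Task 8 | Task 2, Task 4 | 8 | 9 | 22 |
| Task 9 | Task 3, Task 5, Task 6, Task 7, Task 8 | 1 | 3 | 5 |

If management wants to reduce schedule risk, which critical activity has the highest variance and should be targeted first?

te_Task 1 = (12 + 4·13 + 14)/6 = 78/6 = 13; σ²_Task 1 = ((14−12)/6)² = 0.111
te_Task 2 = (4 + 4·8 + 24)/6 = 60/6 = 10; σ²_Task 2 = ((24−4)/6)² = 11.111
te_Task 3 = (1 + 4·4 + 13)/6 = 30/6 = 5; σ²_Task 3 = ((13−1)/6)² = 4.000
te_Task 4 = (2 + 4·7 + 12)/6 = 42/6 = 7; σ²_Task 4 = ((12−2)/6)² = 2.778
te_Task 5 = (12 + 4·14 + 28)/6 = 96/6 = 16; σ²_Task 5 = ((28−12)/6)² = 7.111
te_Task 6 = (2 + 4·4 + 12)/6 = 30/6 = 5; σ²_Task 6 = ((12−2)/6)² = 2.778
te_Task 7 = (1 + 4·2 + 3)/6 = 12/6 = 2; σ²_Task 7 = ((3−1)/6)² = 0.111
te_Task 8 = (8 + 4·9 + 22)/6 = 66/6 = 11; σ²_Task 8 = ((22−8)/6)² = 5.444
te_Task 9 = (1 + 4·3 + 5)/6 = 18/6 = 3; σ²_Task 9 = ((5−1)/6)² = 0.444

Forward pass:
ES_Task 1 = 0; EF_Task 1 = 13
ES_Task 2 = 0; EF_Task 2 = 10
ES_Task 3 = 0; EF_Task 3 = 5
ES_Task 4 = 0; EF_Task 4 = 7
ES_Task 5 = 10; EF_Task 5 = 10+16 = 26
ES_Task 6 = max(EF_Task 1=13, EF_Task 2=10) = 13; EF_Task 6 = 13+5 = 18
ES_Task 7 = max(EF_Task 1=13, EF_Task 2=10) = 13; EF_Task 7 = 13+2 = 15
ES_Task 8 = max(EF_Task 2=10, EF_Task 4=7) = 10; EF_Task 8 = 10+11 = 21
ES_Task 9 = max(EF_Task 3=5, EF_Task 5=26, EF_Task 6=18, EF_Task 7=15, EF_Task 8=21) = 26; EF_Task 9 = 26+3 = 29
Expected project duration μ = 29 days. Critical path: Task 2 → Task 5 → Task 9.

Variances on critical path: σ²_Task 2=11.111, σ²_Task 5=7.111, σ²_Task 9=0.444.
Largest is σ²_Task 2 = 11.111.

Task 2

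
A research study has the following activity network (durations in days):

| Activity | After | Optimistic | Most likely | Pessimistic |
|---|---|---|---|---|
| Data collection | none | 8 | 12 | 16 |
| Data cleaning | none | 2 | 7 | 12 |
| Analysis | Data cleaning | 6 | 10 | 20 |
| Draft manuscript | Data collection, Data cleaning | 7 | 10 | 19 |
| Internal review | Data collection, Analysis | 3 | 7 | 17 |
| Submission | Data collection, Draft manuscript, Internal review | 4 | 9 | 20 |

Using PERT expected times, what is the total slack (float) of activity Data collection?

te_Data collection = (8 + 4·12 + 16)/6 = 72/6 = 12
te_Data cleaning = (2 + 4·7 + 12)/6 = 42/6 = 7
te_Analysis = (6 + 4·10 + 20)/6 = 66/6 = 11
te_Draft manuscript = (7 + 4·10 + 19)/6 = 66/6 = 11
te_Internal review = (3 + 4·7 + 17)/6 = 48/6 = 8
te_Submission = (4 + 4·9 + 20)/6 = 60/6 = 10

Forward pass:
ES_Data collection = 0; EF_Data collection = 12
ES_Data cleaning = 0; EF_Data cleaning = 7
ES_Analysis = 7; EF_Analysis = 7+11 = 18
ES_Draft manuscript = max(EF_Data collection=12, EF_Data cleaning=7) = 12; EF_Draft manuscript = 12+11 = 23
ES_Internal review = max(EF_Data collection=12, EF_Analysis=18) = 18; EF_Internal review = 18+8 = 26
ES_Submission = max(EF_Data collection=12, EF_Draft manuscript=23, EF_Internal review=26) = 26; EF_Submission = 26+10 = 36
Expected project duration μ = 36 days. Critical path: Data cleaning → Analysis → Internal review → Submission.

Backward pass:
LF_Submission = 36; LS_Submission = 36−10 = 26
LF_Internal review = LS_Submission = 26; LS_Internal review = 26−8 = 18
LF_Draft manuscript = LS_Submission = 26; LS_Draft manuscript = 26−11 = 15
LF_Analysis = LS_Internal review = 18; LS_Analysis = 18−11 = 7
LF_Data cleaning = min(LS_Analysis=7, LS_Draft manuscript=15) = 7; LS_Data cleaning = 7−7 = 0
LF_Data collection = min(LS_Draft manuscript=15, LS_Internal review=18, LS_Submission=26) = 15; LS_Data collection = 15−12 = 3
Slack_Data collection = LS_Data collection − ES_Data collection = 3 − 0 = 3

3 days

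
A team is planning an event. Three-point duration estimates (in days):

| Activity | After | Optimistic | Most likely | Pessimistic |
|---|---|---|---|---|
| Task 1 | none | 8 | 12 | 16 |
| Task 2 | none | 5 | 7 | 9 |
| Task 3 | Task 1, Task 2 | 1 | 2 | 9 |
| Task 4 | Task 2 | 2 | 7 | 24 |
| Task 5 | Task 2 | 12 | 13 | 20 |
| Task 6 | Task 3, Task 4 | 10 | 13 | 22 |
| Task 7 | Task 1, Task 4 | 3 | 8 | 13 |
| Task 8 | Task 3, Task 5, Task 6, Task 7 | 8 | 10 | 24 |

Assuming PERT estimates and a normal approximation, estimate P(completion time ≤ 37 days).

0.159

te_Task 1 = (8 + 4·12 + 16)/6 = 72/6 = 12; σ²_Task 1 = ((16−8)/6)² = 1.778
te_Task 2 = (5 + 4·7 + 9)/6 = 42/6 = 7; σ²_Task 2 = ((9−5)/6)² = 0.444
te_Task 3 = (1 + 4·2 + 9)/6 = 18/6 = 3; σ²_Task 3 = ((9−1)/6)² = 1.778
te_Task 4 = (2 + 4·7 + 24)/6 = 54/6 = 9; σ²_Task 4 = ((24−2)/6)² = 13.444
te_Task 5 = (12 + 4·13 + 20)/6 = 84/6 = 14; σ²_Task 5 = ((20−12)/6)² = 1.778
te_Task 6 = (10 + 4·13 + 22)/6 = 84/6 = 14; σ²_Task 6 = ((22−10)/6)² = 4.000
te_Task 7 = (3 + 4·8 + 13)/6 = 48/6 = 8; σ²_Task 7 = ((13−3)/6)² = 2.778
te_Task 8 = (8 + 4·10 + 24)/6 = 72/6 = 12; σ²_Task 8 = ((24−8)/6)² = 7.111

Forward pass:
ES_Task 1 = 0; EF_Task 1 = 12
ES_Task 2 = 0; EF_Task 2 = 7
ES_Task 3 = max(EF_Task 1=12, EF_Task 2=7) = 12; EF_Task 3 = 12+3 = 15
ES_Task 4 = 7; EF_Task 4 = 7+9 = 16
ES_Task 5 = 7; EF_Task 5 = 7+14 = 21
ES_Task 6 = max(EF_Task 3=15, EF_Task 4=16) = 16; EF_Task 6 = 16+14 = 30
ES_Task 7 = max(EF_Task 1=12, EF_Task 4=16) = 16; EF_Task 7 = 16+8 = 24
ES_Task 8 = max(EF_Task 3=15, EF_Task 5=21, EF_Task 6=30, EF_Task 7=24) = 30; EF_Task 8 = 30+12 = 42
Expected project duration μ = 42 days. Critical path: Task 2 → Task 4 → Task 6 → Task 8.

Variance along critical path = 0.444 + 13.444 + 4.000 + 7.111 = 25.000; σ = √25.000 = 5.000 days.
Z = (37 − 42) / 5.000 = -1.000
P(T ≤ 37) = Φ(-1.000) ≈ 0.159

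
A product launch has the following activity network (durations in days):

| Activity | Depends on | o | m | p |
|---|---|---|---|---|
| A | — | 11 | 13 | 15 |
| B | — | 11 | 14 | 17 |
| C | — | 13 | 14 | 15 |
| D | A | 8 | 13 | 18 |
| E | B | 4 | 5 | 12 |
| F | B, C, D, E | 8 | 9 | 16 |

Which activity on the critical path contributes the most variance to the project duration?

te_A = (11 + 4·13 + 15)/6 = 78/6 = 13; σ²_A = ((15−11)/6)² = 0.444
te_B = (11 + 4·14 + 17)/6 = 84/6 = 14; σ²_B = ((17−11)/6)² = 1.000
te_C = (13 + 4·14 + 15)/6 = 84/6 = 14; σ²_C = ((15−13)/6)² = 0.111
te_D = (8 + 4·13 + 18)/6 = 78/6 = 13; σ²_D = ((18−8)/6)² = 2.778
te_E = (4 + 4·5 + 12)/6 = 36/6 = 6; σ²_E = ((12−4)/6)² = 1.778
te_F = (8 + 4·9 + 16)/6 = 60/6 = 10; σ²_F = ((16−8)/6)² = 1.778

Forward pass:
ES_A = 0; EF_A = 13
ES_B = 0; EF_B = 14
ES_C = 0; EF_C = 14
ES_D = 13; EF_D = 13+13 = 26
ES_E = 14; EF_E = 14+6 = 20
ES_F = max(EF_B=14, EF_C=14, EF_D=26, EF_E=20) = 26; EF_F = 26+10 = 36
Expected project duration μ = 36 days. Critical path: A → D → F.

Variances on critical path: σ²_A=0.444, σ²_D=2.778, σ²_F=1.778.
Largest is σ²_D = 2.778.

D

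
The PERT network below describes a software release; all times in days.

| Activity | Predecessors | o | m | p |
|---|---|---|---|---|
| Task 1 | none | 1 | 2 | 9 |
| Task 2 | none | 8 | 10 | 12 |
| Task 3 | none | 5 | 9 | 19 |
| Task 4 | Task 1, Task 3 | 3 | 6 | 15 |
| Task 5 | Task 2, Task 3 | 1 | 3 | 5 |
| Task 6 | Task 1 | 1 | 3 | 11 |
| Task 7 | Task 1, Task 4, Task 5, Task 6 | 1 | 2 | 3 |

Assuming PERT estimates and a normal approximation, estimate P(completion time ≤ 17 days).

0.259

te_Task 1 = (1 + 4·2 + 9)/6 = 18/6 = 3; σ²_Task 1 = ((9−1)/6)² = 1.778
te_Task 2 = (8 + 4·10 + 12)/6 = 60/6 = 10; σ²_Task 2 = ((12−8)/6)² = 0.444
te_Task 3 = (5 + 4·9 + 19)/6 = 60/6 = 10; σ²_Task 3 = ((19−5)/6)² = 5.444
te_Task 4 = (3 + 4·6 + 15)/6 = 42/6 = 7; σ²_Task 4 = ((15−3)/6)² = 4.000
te_Task 5 = (1 + 4·3 + 5)/6 = 18/6 = 3; σ²_Task 5 = ((5−1)/6)² = 0.444
te_Task 6 = (1 + 4·3 + 11)/6 = 24/6 = 4; σ²_Task 6 = ((11−1)/6)² = 2.778
te_Task 7 = (1 + 4·2 + 3)/6 = 12/6 = 2; σ²_Task 7 = ((3−1)/6)² = 0.111

Forward pass:
ES_Task 1 = 0; EF_Task 1 = 3
ES_Task 2 = 0; EF_Task 2 = 10
ES_Task 3 = 0; EF_Task 3 = 10
ES_Task 4 = max(EF_Task 1=3, EF_Task 3=10) = 10; EF_Task 4 = 10+7 = 17
ES_Task 5 = max(EF_Task 2=10, EF_Task 3=10) = 10; EF_Task 5 = 10+3 = 13
ES_Task 6 = 3; EF_Task 6 = 3+4 = 7
ES_Task 7 = max(EF_Task 1=3, EF_Task 4=17, EF_Task 5=13, EF_Task 6=7) = 17; EF_Task 7 = 17+2 = 19
Expected project duration μ = 19 days. Critical path: Task 3 → Task 4 → Task 7.

Variance along critical path = 5.444 + 4.000 + 0.111 = 9.556; σ = √9.556 = 3.091 days.
Z = (17 − 19) / 3.091 = -0.647
P(T ≤ 17) = Φ(-0.647) ≈ 0.259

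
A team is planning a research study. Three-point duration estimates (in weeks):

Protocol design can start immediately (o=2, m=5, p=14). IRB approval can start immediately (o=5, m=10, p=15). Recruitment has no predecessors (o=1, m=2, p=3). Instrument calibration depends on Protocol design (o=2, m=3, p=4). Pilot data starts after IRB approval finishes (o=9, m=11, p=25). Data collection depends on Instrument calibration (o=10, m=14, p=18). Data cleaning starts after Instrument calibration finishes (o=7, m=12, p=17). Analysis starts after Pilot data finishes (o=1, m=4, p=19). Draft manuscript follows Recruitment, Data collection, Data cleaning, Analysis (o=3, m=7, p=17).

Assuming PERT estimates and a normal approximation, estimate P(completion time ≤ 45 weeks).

te_Protocol design = (2 + 4·5 + 14)/6 = 36/6 = 6; σ²_Protocol design = ((14−2)/6)² = 4.000
te_IRB approval = (5 + 4·10 + 15)/6 = 60/6 = 10; σ²_IRB approval = ((15−5)/6)² = 2.778
te_Recruitment = (1 + 4·2 + 3)/6 = 12/6 = 2; σ²_Recruitment = ((3−1)/6)² = 0.111
te_Instrument calibration = (2 + 4·3 + 4)/6 = 18/6 = 3; σ²_Instrument calibration = ((4−2)/6)² = 0.111
te_Pilot data = (9 + 4·11 + 25)/6 = 78/6 = 13; σ²_Pilot data = ((25−9)/6)² = 7.111
te_Data collection = (10 + 4·14 + 18)/6 = 84/6 = 14; σ²_Data collection = ((18−10)/6)² = 1.778
te_Data cleaning = (7 + 4·12 + 17)/6 = 72/6 = 12; σ²_Data cleaning = ((17−7)/6)² = 2.778
te_Analysis = (1 + 4·4 + 19)/6 = 36/6 = 6; σ²_Analysis = ((19−1)/6)² = 9.000
te_Draft manuscript = (3 + 4·7 + 17)/6 = 48/6 = 8; σ²_Draft manuscript = ((17−3)/6)² = 5.444

Forward pass:
ES_Protocol design = 0; EF_Protocol design = 6
ES_IRB approval = 0; EF_IRB approval = 10
ES_Recruitment = 0; EF_Recruitment = 2
ES_Instrument calibration = 6; EF_Instrument calibration = 6+3 = 9
ES_Pilot data = 10; EF_Pilot data = 10+13 = 23
ES_Data collection = 9; EF_Data collection = 9+14 = 23
ES_Data cleaning = 9; EF_Data cleaning = 9+12 = 21
ES_Analysis = 23; EF_Analysis = 23+6 = 29
ES_Draft manuscript = max(EF_Recruitment=2, EF_Data collection=23, EF_Data cleaning=21, EF_Analysis=29) = 29; EF_Draft manuscript = 29+8 = 37
Expected project duration μ = 37 weeks. Critical path: IRB approval → Pilot data → Analysis → Draft manuscript.

Variance along critical path = 2.778 + 7.111 + 9.000 + 5.444 = 24.333; σ = √24.333 = 4.933 weeks.
Z = (45 − 37) / 4.933 = 1.622
P(T ≤ 45) = Φ(1.622) ≈ 0.948

0.948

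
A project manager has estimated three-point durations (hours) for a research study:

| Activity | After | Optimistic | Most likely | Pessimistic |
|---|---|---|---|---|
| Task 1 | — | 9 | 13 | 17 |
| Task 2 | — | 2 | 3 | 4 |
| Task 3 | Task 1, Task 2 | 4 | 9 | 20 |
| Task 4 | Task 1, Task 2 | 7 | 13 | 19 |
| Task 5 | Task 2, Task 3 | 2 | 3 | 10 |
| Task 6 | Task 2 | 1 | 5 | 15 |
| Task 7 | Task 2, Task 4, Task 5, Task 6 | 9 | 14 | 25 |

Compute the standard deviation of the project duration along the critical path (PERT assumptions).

te_Task 1 = (9 + 4·13 + 17)/6 = 78/6 = 13; σ²_Task 1 = ((17−9)/6)² = 1.778
te_Task 2 = (2 + 4·3 + 4)/6 = 18/6 = 3; σ²_Task 2 = ((4−2)/6)² = 0.111
te_Task 3 = (4 + 4·9 + 20)/6 = 60/6 = 10; σ²_Task 3 = ((20−4)/6)² = 7.111
te_Task 4 = (7 + 4·13 + 19)/6 = 78/6 = 13; σ²_Task 4 = ((19−7)/6)² = 4.000
te_Task 5 = (2 + 4·3 + 10)/6 = 24/6 = 4; σ²_Task 5 = ((10−2)/6)² = 1.778
te_Task 6 = (1 + 4·5 + 15)/6 = 36/6 = 6; σ²_Task 6 = ((15−1)/6)² = 5.444
te_Task 7 = (9 + 4·14 + 25)/6 = 90/6 = 15; σ²_Task 7 = ((25−9)/6)² = 7.111

Forward pass:
ES_Task 1 = 0; EF_Task 1 = 13
ES_Task 2 = 0; EF_Task 2 = 3
ES_Task 3 = max(EF_Task 1=13, EF_Task 2=3) = 13; EF_Task 3 = 13+10 = 23
ES_Task 4 = max(EF_Task 1=13, EF_Task 2=3) = 13; EF_Task 4 = 13+13 = 26
ES_Task 5 = max(EF_Task 2=3, EF_Task 3=23) = 23; EF_Task 5 = 23+4 = 27
ES_Task 6 = 3; EF_Task 6 = 3+6 = 9
ES_Task 7 = max(EF_Task 2=3, EF_Task 4=26, EF_Task 5=27, EF_Task 6=9) = 27; EF_Task 7 = 27+15 = 42
Expected project duration μ = 42 hours. Critical path: Task 1 → Task 3 → Task 5 → Task 7.

Variance along critical path = 1.778 + 7.111 + 1.778 + 7.111 = 17.778
σ = √17.778 = 4.216 hours

4.22 hours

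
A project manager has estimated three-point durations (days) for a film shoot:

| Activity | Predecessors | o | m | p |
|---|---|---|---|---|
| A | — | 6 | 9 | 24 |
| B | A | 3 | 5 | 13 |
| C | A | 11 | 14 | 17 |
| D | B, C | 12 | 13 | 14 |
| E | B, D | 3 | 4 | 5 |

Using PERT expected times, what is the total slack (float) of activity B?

8 days

te_A = (6 + 4·9 + 24)/6 = 66/6 = 11
te_B = (3 + 4·5 + 13)/6 = 36/6 = 6
te_C = (11 + 4·14 + 17)/6 = 84/6 = 14
te_D = (12 + 4·13 + 14)/6 = 78/6 = 13
te_E = (3 + 4·4 + 5)/6 = 24/6 = 4

Forward pass:
ES_A = 0; EF_A = 11
ES_B = 11; EF_B = 11+6 = 17
ES_C = 11; EF_C = 11+14 = 25
ES_D = max(EF_B=17, EF_C=25) = 25; EF_D = 25+13 = 38
ES_E = max(EF_B=17, EF_D=38) = 38; EF_E = 38+4 = 42
Expected project duration μ = 42 days. Critical path: A → C → D → E.

Backward pass:
LF_E = 42; LS_E = 42−4 = 38
LF_D = LS_E = 38; LS_D = 38−13 = 25
LF_C = LS_D = 25; LS_C = 25−14 = 11
LF_B = min(LS_D=25, LS_E=38) = 25; LS_B = 25−6 = 19
LF_A = min(LS_B=19, LS_C=11) = 11; LS_A = 11−11 = 0
Slack_B = LS_B − ES_B = 19 − 11 = 8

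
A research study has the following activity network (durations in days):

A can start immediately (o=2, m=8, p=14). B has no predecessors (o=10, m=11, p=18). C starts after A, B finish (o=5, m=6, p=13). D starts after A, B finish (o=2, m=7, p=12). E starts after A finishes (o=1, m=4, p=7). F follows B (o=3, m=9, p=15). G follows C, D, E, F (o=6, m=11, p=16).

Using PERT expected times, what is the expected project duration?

32 days

te_A = (2 + 4·8 + 14)/6 = 48/6 = 8
te_B = (10 + 4·11 + 18)/6 = 72/6 = 12
te_C = (5 + 4·6 + 13)/6 = 42/6 = 7
te_D = (2 + 4·7 + 12)/6 = 42/6 = 7
te_E = (1 + 4·4 + 7)/6 = 24/6 = 4
te_F = (3 + 4·9 + 15)/6 = 54/6 = 9
te_G = (6 + 4·11 + 16)/6 = 66/6 = 11

Forward pass:
ES_A = 0; EF_A = 8
ES_B = 0; EF_B = 12
ES_C = max(EF_A=8, EF_B=12) = 12; EF_C = 12+7 = 19
ES_D = max(EF_A=8, EF_B=12) = 12; EF_D = 12+7 = 19
ES_E = 8; EF_E = 8+4 = 12
ES_F = 12; EF_F = 12+9 = 21
ES_G = max(EF_C=19, EF_D=19, EF_E=12, EF_F=21) = 21; EF_G = 21+11 = 32
Expected project duration μ = 32 days. Critical path: B → F → G.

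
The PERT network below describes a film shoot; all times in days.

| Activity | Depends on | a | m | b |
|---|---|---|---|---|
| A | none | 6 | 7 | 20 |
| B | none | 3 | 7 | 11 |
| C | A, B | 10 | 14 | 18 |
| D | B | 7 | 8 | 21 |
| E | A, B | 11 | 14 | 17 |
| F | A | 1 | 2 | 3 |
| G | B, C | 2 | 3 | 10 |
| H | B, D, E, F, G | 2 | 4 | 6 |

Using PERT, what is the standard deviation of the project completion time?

3.07 days

te_A = (6 + 4·7 + 20)/6 = 54/6 = 9; σ²_A = ((20−6)/6)² = 5.444
te_B = (3 + 4·7 + 11)/6 = 42/6 = 7; σ²_B = ((11−3)/6)² = 1.778
te_C = (10 + 4·14 + 18)/6 = 84/6 = 14; σ²_C = ((18−10)/6)² = 1.778
te_D = (7 + 4·8 + 21)/6 = 60/6 = 10; σ²_D = ((21−7)/6)² = 5.444
te_E = (11 + 4·14 + 17)/6 = 84/6 = 14; σ²_E = ((17−11)/6)² = 1.000
te_F = (1 + 4·2 + 3)/6 = 12/6 = 2; σ²_F = ((3−1)/6)² = 0.111
te_G = (2 + 4·3 + 10)/6 = 24/6 = 4; σ²_G = ((10−2)/6)² = 1.778
te_H = (2 + 4·4 + 6)/6 = 24/6 = 4; σ²_H = ((6−2)/6)² = 0.444

Forward pass:
ES_A = 0; EF_A = 9
ES_B = 0; EF_B = 7
ES_C = max(EF_A=9, EF_B=7) = 9; EF_C = 9+14 = 23
ES_D = 7; EF_D = 7+10 = 17
ES_E = max(EF_A=9, EF_B=7) = 9; EF_E = 9+14 = 23
ES_F = 9; EF_F = 9+2 = 11
ES_G = max(EF_B=7, EF_C=23) = 23; EF_G = 23+4 = 27
ES_H = max(EF_B=7, EF_D=17, EF_E=23, EF_F=11, EF_G=27) = 27; EF_H = 27+4 = 31
Expected project duration μ = 31 days. Critical path: A → C → G → H.

Variance along critical path = 5.444 + 1.778 + 1.778 + 0.444 = 9.444
σ = √9.444 = 3.073 days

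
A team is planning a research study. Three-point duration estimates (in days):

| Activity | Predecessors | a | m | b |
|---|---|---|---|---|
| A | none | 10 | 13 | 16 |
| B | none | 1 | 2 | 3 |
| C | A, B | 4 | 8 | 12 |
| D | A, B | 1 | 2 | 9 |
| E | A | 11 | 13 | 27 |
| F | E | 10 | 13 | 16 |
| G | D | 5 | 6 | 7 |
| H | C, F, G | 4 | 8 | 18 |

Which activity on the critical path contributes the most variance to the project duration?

te_A = (10 + 4·13 + 16)/6 = 78/6 = 13; σ²_A = ((16−10)/6)² = 1.000
te_B = (1 + 4·2 + 3)/6 = 12/6 = 2; σ²_B = ((3−1)/6)² = 0.111
te_C = (4 + 4·8 + 12)/6 = 48/6 = 8; σ²_C = ((12−4)/6)² = 1.778
te_D = (1 + 4·2 + 9)/6 = 18/6 = 3; σ²_D = ((9−1)/6)² = 1.778
te_E = (11 + 4·13 + 27)/6 = 90/6 = 15; σ²_E = ((27−11)/6)² = 7.111
te_F = (10 + 4·13 + 16)/6 = 78/6 = 13; σ²_F = ((16−10)/6)² = 1.000
te_G = (5 + 4·6 + 7)/6 = 36/6 = 6; σ²_G = ((7−5)/6)² = 0.111
te_H = (4 + 4·8 + 18)/6 = 54/6 = 9; σ²_H = ((18−4)/6)² = 5.444

Forward pass:
ES_A = 0; EF_A = 13
ES_B = 0; EF_B = 2
ES_C = max(EF_A=13, EF_B=2) = 13; EF_C = 13+8 = 21
ES_D = max(EF_A=13, EF_B=2) = 13; EF_D = 13+3 = 16
ES_E = 13; EF_E = 13+15 = 28
ES_F = 28; EF_F = 28+13 = 41
ES_G = 16; EF_G = 16+6 = 22
ES_H = max(EF_C=21, EF_F=41, EF_G=22) = 41; EF_H = 41+9 = 50
Expected project duration μ = 50 days. Critical path: A → E → F → H.

Variances on critical path: σ²_A=1.000, σ²_E=7.111, σ²_F=1.000, σ²_H=5.444.
Largest is σ²_E = 7.111.

E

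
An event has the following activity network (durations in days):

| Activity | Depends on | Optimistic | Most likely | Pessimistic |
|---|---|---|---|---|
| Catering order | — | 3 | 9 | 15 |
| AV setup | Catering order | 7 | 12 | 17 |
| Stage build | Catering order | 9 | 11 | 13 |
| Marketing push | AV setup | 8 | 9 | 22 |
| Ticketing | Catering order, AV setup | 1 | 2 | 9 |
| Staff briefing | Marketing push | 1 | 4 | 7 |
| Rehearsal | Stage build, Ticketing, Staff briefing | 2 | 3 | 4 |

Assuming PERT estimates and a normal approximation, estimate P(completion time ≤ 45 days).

0.950

te_Catering order = (3 + 4·9 + 15)/6 = 54/6 = 9; σ²_Catering order = ((15−3)/6)² = 4.000
te_AV setup = (7 + 4·12 + 17)/6 = 72/6 = 12; σ²_AV setup = ((17−7)/6)² = 2.778
te_Stage build = (9 + 4·11 + 13)/6 = 66/6 = 11; σ²_Stage build = ((13−9)/6)² = 0.444
te_Marketing push = (8 + 4·9 + 22)/6 = 66/6 = 11; σ²_Marketing push = ((22−8)/6)² = 5.444
te_Ticketing = (1 + 4·2 + 9)/6 = 18/6 = 3; σ²_Ticketing = ((9−1)/6)² = 1.778
te_Staff briefing = (1 + 4·4 + 7)/6 = 24/6 = 4; σ²_Staff briefing = ((7−1)/6)² = 1.000
te_Rehearsal = (2 + 4·3 + 4)/6 = 18/6 = 3; σ²_Rehearsal = ((4−2)/6)² = 0.111

Forward pass:
ES_Catering order = 0; EF_Catering order = 9
ES_AV setup = 9; EF_AV setup = 9+12 = 21
ES_Stage build = 9; EF_Stage build = 9+11 = 20
ES_Marketing push = 21; EF_Marketing push = 21+11 = 32
ES_Ticketing = max(EF_Catering order=9, EF_AV setup=21) = 21; EF_Ticketing = 21+3 = 24
ES_Staff briefing = 32; EF_Staff briefing = 32+4 = 36
ES_Rehearsal = max(EF_Stage build=20, EF_Ticketing=24, EF_Staff briefing=36) = 36; EF_Rehearsal = 36+3 = 39
Expected project duration μ = 39 days. Critical path: Catering order → AV setup → Marketing push → Staff briefing → Rehearsal.

Variance along critical path = 4.000 + 2.778 + 5.444 + 1.000 + 0.111 = 13.333; σ = √13.333 = 3.651 days.
Z = (45 − 39) / 3.651 = 1.643
P(T ≤ 45) = Φ(1.643) ≈ 0.950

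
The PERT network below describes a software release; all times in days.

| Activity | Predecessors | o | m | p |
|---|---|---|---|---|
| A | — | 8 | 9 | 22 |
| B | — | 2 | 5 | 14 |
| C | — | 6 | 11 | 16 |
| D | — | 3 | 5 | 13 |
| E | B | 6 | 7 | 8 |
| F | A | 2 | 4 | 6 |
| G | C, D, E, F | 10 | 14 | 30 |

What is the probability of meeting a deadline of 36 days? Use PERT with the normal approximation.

0.887

te_A = (8 + 4·9 + 22)/6 = 66/6 = 11; σ²_A = ((22−8)/6)² = 5.444
te_B = (2 + 4·5 + 14)/6 = 36/6 = 6; σ²_B = ((14−2)/6)² = 4.000
te_C = (6 + 4·11 + 16)/6 = 66/6 = 11; σ²_C = ((16−6)/6)² = 2.778
te_D = (3 + 4·5 + 13)/6 = 36/6 = 6; σ²_D = ((13−3)/6)² = 2.778
te_E = (6 + 4·7 + 8)/6 = 42/6 = 7; σ²_E = ((8−6)/6)² = 0.111
te_F = (2 + 4·4 + 6)/6 = 24/6 = 4; σ²_F = ((6−2)/6)² = 0.444
te_G = (10 + 4·14 + 30)/6 = 96/6 = 16; σ²_G = ((30−10)/6)² = 11.111

Forward pass:
ES_A = 0; EF_A = 11
ES_B = 0; EF_B = 6
ES_C = 0; EF_C = 11
ES_D = 0; EF_D = 6
ES_E = 6; EF_E = 6+7 = 13
ES_F = 11; EF_F = 11+4 = 15
ES_G = max(EF_C=11, EF_D=6, EF_E=13, EF_F=15) = 15; EF_G = 15+16 = 31
Expected project duration μ = 31 days. Critical path: A → F → G.

Variance along critical path = 5.444 + 0.444 + 11.111 = 17.000; σ = √17.000 = 4.123 days.
Z = (36 − 31) / 4.123 = 1.213
P(T ≤ 36) = Φ(1.213) ≈ 0.887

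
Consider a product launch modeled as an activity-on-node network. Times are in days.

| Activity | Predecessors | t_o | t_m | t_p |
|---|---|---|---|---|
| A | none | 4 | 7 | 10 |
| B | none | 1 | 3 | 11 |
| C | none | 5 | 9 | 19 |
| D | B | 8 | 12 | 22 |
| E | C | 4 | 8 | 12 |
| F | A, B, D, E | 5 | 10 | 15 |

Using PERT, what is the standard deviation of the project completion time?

te_A = (4 + 4·7 + 10)/6 = 42/6 = 7; σ²_A = ((10−4)/6)² = 1.000
te_B = (1 + 4·3 + 11)/6 = 24/6 = 4; σ²_B = ((11−1)/6)² = 2.778
te_C = (5 + 4·9 + 19)/6 = 60/6 = 10; σ²_C = ((19−5)/6)² = 5.444
te_D = (8 + 4·12 + 22)/6 = 78/6 = 13; σ²_D = ((22−8)/6)² = 5.444
te_E = (4 + 4·8 + 12)/6 = 48/6 = 8; σ²_E = ((12−4)/6)² = 1.778
te_F = (5 + 4·10 + 15)/6 = 60/6 = 10; σ²_F = ((15−5)/6)² = 2.778

Forward pass:
ES_A = 0; EF_A = 7
ES_B = 0; EF_B = 4
ES_C = 0; EF_C = 10
ES_D = 4; EF_D = 4+13 = 17
ES_E = 10; EF_E = 10+8 = 18
ES_F = max(EF_A=7, EF_B=4, EF_D=17, EF_E=18) = 18; EF_F = 18+10 = 28
Expected project duration μ = 28 days. Critical path: C → E → F.

Variance along critical path = 5.444 + 1.778 + 2.778 = 10.000
σ = √10.000 = 3.162 days

3.16 days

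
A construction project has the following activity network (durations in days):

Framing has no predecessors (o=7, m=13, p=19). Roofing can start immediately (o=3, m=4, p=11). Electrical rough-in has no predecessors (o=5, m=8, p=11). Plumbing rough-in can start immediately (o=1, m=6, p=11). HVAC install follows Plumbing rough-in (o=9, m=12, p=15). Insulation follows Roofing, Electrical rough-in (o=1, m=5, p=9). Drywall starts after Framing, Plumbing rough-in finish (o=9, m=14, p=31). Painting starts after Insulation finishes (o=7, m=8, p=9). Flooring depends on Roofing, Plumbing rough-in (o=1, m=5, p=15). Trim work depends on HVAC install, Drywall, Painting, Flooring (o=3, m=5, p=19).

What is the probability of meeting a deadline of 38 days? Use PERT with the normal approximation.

0.657

te_Framing = (7 + 4·13 + 19)/6 = 78/6 = 13; σ²_Framing = ((19−7)/6)² = 4.000
te_Roofing = (3 + 4·4 + 11)/6 = 30/6 = 5; σ²_Roofing = ((11−3)/6)² = 1.778
te_Electrical rough-in = (5 + 4·8 + 11)/6 = 48/6 = 8; σ²_Electrical rough-in = ((11−5)/6)² = 1.000
te_Plumbing rough-in = (1 + 4·6 + 11)/6 = 36/6 = 6; σ²_Plumbing rough-in = ((11−1)/6)² = 2.778
te_HVAC install = (9 + 4·12 + 15)/6 = 72/6 = 12; σ²_HVAC install = ((15−9)/6)² = 1.000
te_Insulation = (1 + 4·5 + 9)/6 = 30/6 = 5; σ²_Insulation = ((9−1)/6)² = 1.778
te_Drywall = (9 + 4·14 + 31)/6 = 96/6 = 16; σ²_Drywall = ((31−9)/6)² = 13.444
te_Painting = (7 + 4·8 + 9)/6 = 48/6 = 8; σ²_Painting = ((9−7)/6)² = 0.111
te_Flooring = (1 + 4·5 + 15)/6 = 36/6 = 6; σ²_Flooring = ((15−1)/6)² = 5.444
te_Trim work = (3 + 4·5 + 19)/6 = 42/6 = 7; σ²_Trim work = ((19−3)/6)² = 7.111

Forward pass:
ES_Framing = 0; EF_Framing = 13
ES_Roofing = 0; EF_Roofing = 5
ES_Electrical rough-in = 0; EF_Electrical rough-in = 8
ES_Plumbing rough-in = 0; EF_Plumbing rough-in = 6
ES_HVAC install = 6; EF_HVAC install = 6+12 = 18
ES_Insulation = max(EF_Roofing=5, EF_Electrical rough-in=8) = 8; EF_Insulation = 8+5 = 13
ES_Drywall = max(EF_Framing=13, EF_Plumbing rough-in=6) = 13; EF_Drywall = 13+16 = 29
ES_Painting = 13; EF_Painting = 13+8 = 21
ES_Flooring = max(EF_Roofing=5, EF_Plumbing rough-in=6) = 6; EF_Flooring = 6+6 = 12
ES_Trim work = max(EF_HVAC install=18, EF_Drywall=29, EF_Painting=21, EF_Flooring=12) = 29; EF_Trim work = 29+7 = 36
Expected project duration μ = 36 days. Critical path: Framing → Drywall → Trim work.

Variance along critical path = 4.000 + 13.444 + 7.111 = 24.556; σ = √24.556 = 4.955 days.
Z = (38 − 36) / 4.955 = 0.404
P(T ≤ 38) = Φ(0.404) ≈ 0.657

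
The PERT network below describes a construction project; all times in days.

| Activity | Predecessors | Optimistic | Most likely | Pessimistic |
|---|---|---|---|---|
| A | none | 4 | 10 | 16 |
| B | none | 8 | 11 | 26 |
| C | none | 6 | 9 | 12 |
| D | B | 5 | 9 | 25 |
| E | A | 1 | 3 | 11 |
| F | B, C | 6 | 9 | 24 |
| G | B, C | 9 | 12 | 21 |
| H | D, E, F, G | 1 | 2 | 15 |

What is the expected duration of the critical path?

te_A = (4 + 4·10 + 16)/6 = 60/6 = 10
te_B = (8 + 4·11 + 26)/6 = 78/6 = 13
te_C = (6 + 4·9 + 12)/6 = 54/6 = 9
te_D = (5 + 4·9 + 25)/6 = 66/6 = 11
te_E = (1 + 4·3 + 11)/6 = 24/6 = 4
te_F = (6 + 4·9 + 24)/6 = 66/6 = 11
te_G = (9 + 4·12 + 21)/6 = 78/6 = 13
te_H = (1 + 4·2 + 15)/6 = 24/6 = 4

Forward pass:
ES_A = 0; EF_A = 10
ES_B = 0; EF_B = 13
ES_C = 0; EF_C = 9
ES_D = 13; EF_D = 13+11 = 24
ES_E = 10; EF_E = 10+4 = 14
ES_F = max(EF_B=13, EF_C=9) = 13; EF_F = 13+11 = 24
ES_G = max(EF_B=13, EF_C=9) = 13; EF_G = 13+13 = 26
ES_H = max(EF_D=24, EF_E=14, EF_F=24, EF_G=26) = 26; EF_H = 26+4 = 30
Expected project duration μ = 30 days. Critical path: B → G → H.

30 days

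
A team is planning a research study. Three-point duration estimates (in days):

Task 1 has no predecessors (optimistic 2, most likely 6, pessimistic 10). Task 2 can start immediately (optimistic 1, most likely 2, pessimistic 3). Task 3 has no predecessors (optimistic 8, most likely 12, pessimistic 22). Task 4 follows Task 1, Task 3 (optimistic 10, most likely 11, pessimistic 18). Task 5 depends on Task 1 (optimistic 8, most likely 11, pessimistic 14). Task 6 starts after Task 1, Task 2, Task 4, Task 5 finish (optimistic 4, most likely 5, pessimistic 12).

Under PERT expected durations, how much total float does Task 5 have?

te_Task 1 = (2 + 4·6 + 10)/6 = 36/6 = 6
te_Task 2 = (1 + 4·2 + 3)/6 = 12/6 = 2
te_Task 3 = (8 + 4·12 + 22)/6 = 78/6 = 13
te_Task 4 = (10 + 4·11 + 18)/6 = 72/6 = 12
te_Task 5 = (8 + 4·11 + 14)/6 = 66/6 = 11
te_Task 6 = (4 + 4·5 + 12)/6 = 36/6 = 6

Forward pass:
ES_Task 1 = 0; EF_Task 1 = 6
ES_Task 2 = 0; EF_Task 2 = 2
ES_Task 3 = 0; EF_Task 3 = 13
ES_Task 4 = max(EF_Task 1=6, EF_Task 3=13) = 13; EF_Task 4 = 13+12 = 25
ES_Task 5 = 6; EF_Task 5 = 6+11 = 17
ES_Task 6 = max(EF_Task 1=6, EF_Task 2=2, EF_Task 4=25, EF_Task 5=17) = 25; EF_Task 6 = 25+6 = 31
Expected project duration μ = 31 days. Critical path: Task 3 → Task 4 → Task 6.

Backward pass:
LF_Task 6 = 31; LS_Task 6 = 31−6 = 25
LF_Task 5 = LS_Task 6 = 25; LS_Task 5 = 25−11 = 14
LF_Task 4 = LS_Task 6 = 25; LS_Task 4 = 25−12 = 13
LF_Task 3 = LS_Task 4 = 13; LS_Task 3 = 13−13 = 0
LF_Task 2 = LS_Task 6 = 25; LS_Task 2 = 25−2 = 23
LF_Task 1 = min(LS_Task 4=13, LS_Task 5=14, LS_Task 6=25) = 13; LS_Task 1 = 13−6 = 7
Slack_Task 5 = LS_Task 5 − ES_Task 5 = 14 − 6 = 8

8 days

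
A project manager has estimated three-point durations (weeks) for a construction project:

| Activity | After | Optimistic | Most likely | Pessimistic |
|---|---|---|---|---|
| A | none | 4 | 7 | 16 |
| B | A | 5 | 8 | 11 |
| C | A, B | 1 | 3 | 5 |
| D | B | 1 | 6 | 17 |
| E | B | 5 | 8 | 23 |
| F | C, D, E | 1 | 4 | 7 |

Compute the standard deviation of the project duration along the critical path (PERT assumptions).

te_A = (4 + 4·7 + 16)/6 = 48/6 = 8; σ²_A = ((16−4)/6)² = 4.000
te_B = (5 + 4·8 + 11)/6 = 48/6 = 8; σ²_B = ((11−5)/6)² = 1.000
te_C = (1 + 4·3 + 5)/6 = 18/6 = 3; σ²_C = ((5−1)/6)² = 0.444
te_D = (1 + 4·6 + 17)/6 = 42/6 = 7; σ²_D = ((17−1)/6)² = 7.111
te_E = (5 + 4·8 + 23)/6 = 60/6 = 10; σ²_E = ((23−5)/6)² = 9.000
te_F = (1 + 4·4 + 7)/6 = 24/6 = 4; σ²_F = ((7−1)/6)² = 1.000

Forward pass:
ES_A = 0; EF_A = 8
ES_B = 8; EF_B = 8+8 = 16
ES_C = max(EF_A=8, EF_B=16) = 16; EF_C = 16+3 = 19
ES_D = 16; EF_D = 16+7 = 23
ES_E = 16; EF_E = 16+10 = 26
ES_F = max(EF_C=19, EF_D=23, EF_E=26) = 26; EF_F = 26+4 = 30
Expected project duration μ = 30 weeks. Critical path: A → B → E → F.

Variance along critical path = 4.000 + 1.000 + 9.000 + 1.000 = 15.000
σ = √15.000 = 3.873 weeks

3.87 weeks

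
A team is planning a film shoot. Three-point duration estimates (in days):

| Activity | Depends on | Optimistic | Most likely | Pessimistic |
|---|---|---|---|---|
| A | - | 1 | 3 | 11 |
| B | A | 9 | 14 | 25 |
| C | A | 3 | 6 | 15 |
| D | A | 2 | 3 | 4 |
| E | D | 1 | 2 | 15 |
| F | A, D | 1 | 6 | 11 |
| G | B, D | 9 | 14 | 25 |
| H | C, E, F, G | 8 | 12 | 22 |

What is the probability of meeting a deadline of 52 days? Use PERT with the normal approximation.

te_A = (1 + 4·3 + 11)/6 = 24/6 = 4; σ²_A = ((11−1)/6)² = 2.778
te_B = (9 + 4·14 + 25)/6 = 90/6 = 15; σ²_B = ((25−9)/6)² = 7.111
te_C = (3 + 4·6 + 15)/6 = 42/6 = 7; σ²_C = ((15−3)/6)² = 4.000
te_D = (2 + 4·3 + 4)/6 = 18/6 = 3; σ²_D = ((4−2)/6)² = 0.111
te_E = (1 + 4·2 + 15)/6 = 24/6 = 4; σ²_E = ((15−1)/6)² = 5.444
te_F = (1 + 4·6 + 11)/6 = 36/6 = 6; σ²_F = ((11−1)/6)² = 2.778
te_G = (9 + 4·14 + 25)/6 = 90/6 = 15; σ²_G = ((25−9)/6)² = 7.111
te_H = (8 + 4·12 + 22)/6 = 78/6 = 13; σ²_H = ((22−8)/6)² = 5.444

Forward pass:
ES_A = 0; EF_A = 4
ES_B = 4; EF_B = 4+15 = 19
ES_C = 4; EF_C = 4+7 = 11
ES_D = 4; EF_D = 4+3 = 7
ES_E = 7; EF_E = 7+4 = 11
ES_F = max(EF_A=4, EF_D=7) = 7; EF_F = 7+6 = 13
ES_G = max(EF_B=19, EF_D=7) = 19; EF_G = 19+15 = 34
ES_H = max(EF_C=11, EF_E=11, EF_F=13, EF_G=34) = 34; EF_H = 34+13 = 47
Expected project duration μ = 47 days. Critical path: A → B → G → H.

Variance along critical path = 2.778 + 7.111 + 7.111 + 5.444 = 22.444; σ = √22.444 = 4.738 days.
Z = (52 − 47) / 4.738 = 1.055
P(T ≤ 52) = Φ(1.055) ≈ 0.854

0.854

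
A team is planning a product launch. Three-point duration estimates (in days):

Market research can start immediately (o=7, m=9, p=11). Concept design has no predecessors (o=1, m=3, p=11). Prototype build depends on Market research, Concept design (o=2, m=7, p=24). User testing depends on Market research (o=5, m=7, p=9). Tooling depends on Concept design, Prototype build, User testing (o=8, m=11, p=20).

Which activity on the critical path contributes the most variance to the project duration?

Prototype build

te_Market research = (7 + 4·9 + 11)/6 = 54/6 = 9; σ²_Market research = ((11−7)/6)² = 0.444
te_Concept design = (1 + 4·3 + 11)/6 = 24/6 = 4; σ²_Concept design = ((11−1)/6)² = 2.778
te_Prototype build = (2 + 4·7 + 24)/6 = 54/6 = 9; σ²_Prototype build = ((24−2)/6)² = 13.444
te_User testing = (5 + 4·7 + 9)/6 = 42/6 = 7; σ²_User testing = ((9−5)/6)² = 0.444
te_Tooling = (8 + 4·11 + 20)/6 = 72/6 = 12; σ²_Tooling = ((20−8)/6)² = 4.000

Forward pass:
ES_Market research = 0; EF_Market research = 9
ES_Concept design = 0; EF_Concept design = 4
ES_Prototype build = max(EF_Market research=9, EF_Concept design=4) = 9; EF_Prototype build = 9+9 = 18
ES_User testing = 9; EF_User testing = 9+7 = 16
ES_Tooling = max(EF_Concept design=4, EF_Prototype build=18, EF_User testing=16) = 18; EF_Tooling = 18+12 = 30
Expected project duration μ = 30 days. Critical path: Market research → Prototype build → Tooling.

Variances on critical path: σ²_Market research=0.444, σ²_Prototype build=13.444, σ²_Tooling=4.000.
Largest is σ²_Prototype build = 13.444.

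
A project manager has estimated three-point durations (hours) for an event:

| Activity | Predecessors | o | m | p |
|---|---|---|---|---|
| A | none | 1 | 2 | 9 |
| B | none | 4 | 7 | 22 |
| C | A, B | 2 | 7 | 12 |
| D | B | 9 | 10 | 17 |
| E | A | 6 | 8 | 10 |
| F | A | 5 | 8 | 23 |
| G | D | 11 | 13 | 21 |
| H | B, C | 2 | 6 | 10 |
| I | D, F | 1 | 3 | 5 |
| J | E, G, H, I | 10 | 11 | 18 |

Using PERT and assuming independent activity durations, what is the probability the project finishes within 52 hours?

0.937

te_A = (1 + 4·2 + 9)/6 = 18/6 = 3; σ²_A = ((9−1)/6)² = 1.778
te_B = (4 + 4·7 + 22)/6 = 54/6 = 9; σ²_B = ((22−4)/6)² = 9.000
te_C = (2 + 4·7 + 12)/6 = 42/6 = 7; σ²_C = ((12−2)/6)² = 2.778
te_D = (9 + 4·10 + 17)/6 = 66/6 = 11; σ²_D = ((17−9)/6)² = 1.778
te_E = (6 + 4·8 + 10)/6 = 48/6 = 8; σ²_E = ((10−6)/6)² = 0.444
te_F = (5 + 4·8 + 23)/6 = 60/6 = 10; σ²_F = ((23−5)/6)² = 9.000
te_G = (11 + 4·13 + 21)/6 = 84/6 = 14; σ²_G = ((21−11)/6)² = 2.778
te_H = (2 + 4·6 + 10)/6 = 36/6 = 6; σ²_H = ((10−2)/6)² = 1.778
te_I = (1 + 4·3 + 5)/6 = 18/6 = 3; σ²_I = ((5−1)/6)² = 0.444
te_J = (10 + 4·11 + 18)/6 = 72/6 = 12; σ²_J = ((18−10)/6)² = 1.778

Forward pass:
ES_A = 0; EF_A = 3
ES_B = 0; EF_B = 9
ES_C = max(EF_A=3, EF_B=9) = 9; EF_C = 9+7 = 16
ES_D = 9; EF_D = 9+11 = 20
ES_E = 3; EF_E = 3+8 = 11
ES_F = 3; EF_F = 3+10 = 13
ES_G = 20; EF_G = 20+14 = 34
ES_H = max(EF_B=9, EF_C=16) = 16; EF_H = 16+6 = 22
ES_I = max(EF_D=20, EF_F=13) = 20; EF_I = 20+3 = 23
ES_J = max(EF_E=11, EF_G=34, EF_H=22, EF_I=23) = 34; EF_J = 34+12 = 46
Expected project duration μ = 46 hours. Critical path: B → D → G → J.

Variance along critical path = 9.000 + 1.778 + 2.778 + 1.778 = 15.333; σ = √15.333 = 3.916 hours.
Z = (52 − 46) / 3.916 = 1.532
P(T ≤ 52) = Φ(1.532) ≈ 0.937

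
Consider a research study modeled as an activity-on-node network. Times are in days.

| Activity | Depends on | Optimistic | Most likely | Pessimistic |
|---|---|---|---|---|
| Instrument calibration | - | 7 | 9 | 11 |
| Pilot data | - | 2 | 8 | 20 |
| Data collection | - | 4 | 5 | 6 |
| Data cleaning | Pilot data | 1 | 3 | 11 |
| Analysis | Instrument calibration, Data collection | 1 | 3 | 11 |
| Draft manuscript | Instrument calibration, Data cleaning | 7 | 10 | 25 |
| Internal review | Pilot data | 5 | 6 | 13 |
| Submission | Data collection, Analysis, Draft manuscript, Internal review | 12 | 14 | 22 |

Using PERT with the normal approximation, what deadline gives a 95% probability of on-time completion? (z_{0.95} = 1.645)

48.0 days

te_Instrument calibration = (7 + 4·9 + 11)/6 = 54/6 = 9; σ²_Instrument calibration = ((11−7)/6)² = 0.444
te_Pilot data = (2 + 4·8 + 20)/6 = 54/6 = 9; σ²_Pilot data = ((20−2)/6)² = 9.000
te_Data collection = (4 + 4·5 + 6)/6 = 30/6 = 5; σ²_Data collection = ((6−4)/6)² = 0.111
te_Data cleaning = (1 + 4·3 + 11)/6 = 24/6 = 4; σ²_Data cleaning = ((11−1)/6)² = 2.778
te_Analysis = (1 + 4·3 + 11)/6 = 24/6 = 4; σ²_Analysis = ((11−1)/6)² = 2.778
te_Draft manuscript = (7 + 4·10 + 25)/6 = 72/6 = 12; σ²_Draft manuscript = ((25−7)/6)² = 9.000
te_Internal review = (5 + 4·6 + 13)/6 = 42/6 = 7; σ²_Internal review = ((13−5)/6)² = 1.778
te_Submission = (12 + 4·14 + 22)/6 = 90/6 = 15; σ²_Submission = ((22−12)/6)² = 2.778

Forward pass:
ES_Instrument calibration = 0; EF_Instrument calibration = 9
ES_Pilot data = 0; EF_Pilot data = 9
ES_Data collection = 0; EF_Data collection = 5
ES_Data cleaning = 9; EF_Data cleaning = 9+4 = 13
ES_Analysis = max(EF_Instrument calibration=9, EF_Data collection=5) = 9; EF_Analysis = 9+4 = 13
ES_Draft manuscript = max(EF_Instrument calibration=9, EF_Data cleaning=13) = 13; EF_Draft manuscript = 13+12 = 25
ES_Internal review = 9; EF_Internal review = 9+7 = 16
ES_Submission = max(EF_Data collection=5, EF_Analysis=13, EF_Draft manuscript=25, EF_Internal review=16) = 25; EF_Submission = 25+15 = 40
Expected project duration μ = 40 days. Critical path: Pilot data → Data cleaning → Draft manuscript → Submission.

Variance along critical path = 9.000 + 2.778 + 9.000 + 2.778 = 23.556; σ = 4.853 days.
D = μ + z·σ = 40 + 1.645·4.853 = 48.0 days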